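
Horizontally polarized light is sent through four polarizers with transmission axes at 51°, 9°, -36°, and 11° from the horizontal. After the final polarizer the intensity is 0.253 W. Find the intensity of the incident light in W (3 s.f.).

I₁ = I₀ cos²(51° − 0°) = I₀ cos²(51°) = 0.396 I₀.
I₂ = I₁ cos²(9° − 51°) = 0.396 I₀ · cos²(42°) = 0.2187 I₀.
I₃ = I₂ cos²(-36° − 9°) = 0.2187 I₀ · cos²(45°) = 0.1094 I₀.
I₄ = I₃ cos²(11° + 36°) = 0.1094 I₀ · cos²(47°) = 0.05087 I₀.
So 0.253 W = 0.05087 I₀, giving I₀ = 0.253/0.05087 = 4.974 W.

I₀ ≈ 4.97 W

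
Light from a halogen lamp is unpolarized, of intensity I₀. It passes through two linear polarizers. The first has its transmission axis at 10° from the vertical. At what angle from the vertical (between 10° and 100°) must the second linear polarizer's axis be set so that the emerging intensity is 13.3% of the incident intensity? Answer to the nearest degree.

Unpolarized light through the first polarizer → I₁ = ½ I₀, now polarized at 10°.
Need I₂/I₀ = 0.133, so cos²(θ − 10°) = 0.133 / 0.5 = 0.266.
θ − 10° = arccos(√0.266) = 59.0°, giving θ ≈ 10 + 59.0 = 69.0°.

θ ≈ 69°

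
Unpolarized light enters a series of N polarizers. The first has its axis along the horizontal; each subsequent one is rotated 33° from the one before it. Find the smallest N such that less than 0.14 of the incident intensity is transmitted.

N = 5

First polarizer halves the unpolarized light: factor 1/2.
Each further stage multiplies by cos²(33°) = 0.7034.
After N polarizers: T = 0.5·0.7034^(N−1). Require T < 0.14 ⇒ N−1 > ln(0.14/0.5)/ln(0.7034) = 3.62, so N−1 ≥ 4 and N = 5.
Check: N=5 gives T = 0.1224 < 0.14; N=4 gives T = 0.174.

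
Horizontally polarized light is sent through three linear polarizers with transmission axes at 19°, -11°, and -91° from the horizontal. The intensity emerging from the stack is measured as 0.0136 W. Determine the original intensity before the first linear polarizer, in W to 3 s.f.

I₀ ≈ 0.673 W

By Malus's law, I₁ = I₀ cos²(19° − 0°) = I₀ cos²(19°) = 0.894 I₀.
I₂ = I₁ cos²(-11° − 19°) = 0.894 I₀ · cos²(30°) = 0.6705 I₀.
I₃ = I₂ cos²(-91° + 11°) = 0.6705 I₀ · cos²(80°) = 0.02022 I₀.
So 0.0136 W = 0.02022 I₀, giving I₀ = 0.0136/0.02022 = 0.6727 W.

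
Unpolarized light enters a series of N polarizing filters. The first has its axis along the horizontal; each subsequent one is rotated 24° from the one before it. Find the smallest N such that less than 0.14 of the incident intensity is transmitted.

First polarizer halves the unpolarized light: factor 1/2.
Each further stage multiplies by cos²(24°) = 0.8346.
After N polarizers: T = 0.5·0.8346^(N−1). Require T < 0.14 ⇒ N−1 > ln(0.14/0.5)/ln(0.8346) = 7.04, so N−1 ≥ 8 and N = 9.
Check: N=9 gives T = 0.1177 < 0.14; N=8 gives T = 0.141.

N = 9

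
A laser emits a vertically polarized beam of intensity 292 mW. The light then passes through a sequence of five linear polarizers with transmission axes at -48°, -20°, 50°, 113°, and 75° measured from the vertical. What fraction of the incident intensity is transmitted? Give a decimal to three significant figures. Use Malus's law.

By Malus's law, I₁ = 292 mW · cos²(48°) = 130.7 mW.
I₂ = I₁ · cos²(28°) = 130.7 · 0.7796 = 101.9 mW.
I₃ = I₂ · cos²(70°) = 101.9 · 0.117 = 11.92 mW.
I₄ = I₃ · cos²(63°) = 11.92 · 0.2061 = 2.457 mW.
I₅ = I₄ · cos²(38°) = 2.457 · 0.621 = 1.526 mW.
Transmitted fraction = 0.005226.

I/I₀ ≈ 0.00523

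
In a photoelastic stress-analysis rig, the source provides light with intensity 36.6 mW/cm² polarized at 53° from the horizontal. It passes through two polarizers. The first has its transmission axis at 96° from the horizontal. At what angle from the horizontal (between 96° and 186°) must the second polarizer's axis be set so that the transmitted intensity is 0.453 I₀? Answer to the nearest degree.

θ ≈ 119°

I₁ = I₀ cos²(96° − 53°) = I₀ cos²(43°) = 0.5349 I₀.
Need I₂/I₀ = 0.453, so cos²(θ − 96°) = 0.453 / 0.5349 = 0.8469.
θ − 96° = arccos(√0.8469) = 23.0°, giving θ ≈ 96 + 23.0 = 119.0°.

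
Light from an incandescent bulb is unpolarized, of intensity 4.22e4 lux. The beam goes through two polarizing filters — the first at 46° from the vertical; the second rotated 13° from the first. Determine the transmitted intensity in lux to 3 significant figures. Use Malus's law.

I ≈ 2.00e4 lux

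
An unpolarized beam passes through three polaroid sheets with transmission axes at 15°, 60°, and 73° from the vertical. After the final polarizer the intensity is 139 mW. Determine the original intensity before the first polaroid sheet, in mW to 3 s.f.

I₀ ≈ 586 mW

Unpolarized light through the first polarizer → I₁ = ½ I₀, now polarized at 15°.
I₂ = I₁ cos²(60° − 15°) = 0.5 I₀ · cos²(45°) = 0.25 I₀.
I₃ = I₂ cos²(73° − 60°) = 0.25 I₀ · cos²(13°) = 0.2373 I₀.
So 139 mW = 0.2373 I₀, giving I₀ = 139/0.2373 = 585.6 mW.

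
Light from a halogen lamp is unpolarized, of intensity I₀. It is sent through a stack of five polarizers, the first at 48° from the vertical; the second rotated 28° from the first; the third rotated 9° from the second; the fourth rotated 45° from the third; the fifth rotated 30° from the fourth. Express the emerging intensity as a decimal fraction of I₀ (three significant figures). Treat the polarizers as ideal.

≈ 0.143 I₀

Unpolarized light through the first polarizer → I₁ = ½ I₀, now polarized at 48°.
I₂ = I₁ cos²(28°) = 0.5 · 0.7796 I₀ = 0.3898 I₀.
I₃ = I₂ cos²(9°) = 0.3898 · 0.9755 I₀ = 0.3803 I₀.
I₄ = I₃ cos²(45°) = 0.3803 · 0.5 I₀ = 0.1901 I₀.
I₅ = I₄ cos²(30°) = 0.1901 · 0.75 I₀ = 0.1426 I₀.
Transmitted fraction = 0.1426.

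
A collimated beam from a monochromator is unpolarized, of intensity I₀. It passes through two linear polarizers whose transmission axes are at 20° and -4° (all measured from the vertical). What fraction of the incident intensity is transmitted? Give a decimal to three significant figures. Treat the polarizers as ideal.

≈ 0.417 I₀

Unpolarized light through the first polarizer → I₁ = ½ I₀, now polarized at 20°.
I₂ = I₁ cos²(-4° − 20°) = 0.5 I₀ · cos²(24°) = 0.4173 I₀.
Transmitted fraction = 0.4173.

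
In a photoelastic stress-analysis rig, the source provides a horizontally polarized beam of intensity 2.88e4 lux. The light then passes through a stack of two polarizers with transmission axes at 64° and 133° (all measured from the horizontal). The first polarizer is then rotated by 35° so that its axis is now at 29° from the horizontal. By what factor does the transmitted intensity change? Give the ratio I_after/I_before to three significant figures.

Before rotation:
I₁ = I₀ cos²(64° − 0°) = I₀ cos²(64°) = 0.1922 I₀.
I₂ = I₁ cos²(133° − 64°) = 0.1922 I₀ · cos²(69°) = 0.02468 I₀.
After rotation:
I₁ = I₀ cos²(29° − 0°) = I₀ cos²(29°) = 0.765 I₀.
Angle between axes 1 and 2: 76°. I₂ = 0.765 I₀ · cos²(76°) = 0.04477 I₀.
Ratio = 0.04477 / 0.02468 = 1.814.

I_new/I_old ≈ 1.81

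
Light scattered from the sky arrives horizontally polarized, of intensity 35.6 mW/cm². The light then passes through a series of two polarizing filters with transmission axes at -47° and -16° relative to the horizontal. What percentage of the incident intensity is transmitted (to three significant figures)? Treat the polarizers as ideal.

≈ 34.2%

I₁ = 35.6 mW/cm² · cos²(47°) = 16.56 mW/cm².
I₂ = I₁ · cos²(31°) = 16.56 · 0.7347 = 12.17 mW/cm².
That is 34.17% of the incident intensity.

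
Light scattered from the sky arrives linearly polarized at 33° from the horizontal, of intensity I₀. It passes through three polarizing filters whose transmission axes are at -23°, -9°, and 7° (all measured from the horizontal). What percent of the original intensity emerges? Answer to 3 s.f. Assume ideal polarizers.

≈ 27.2%

By Malus's law, I₁ = I₀ cos²(-23° − 33°) = I₀ cos²(56°) = 0.3127 I₀.
I₂ = I₁ cos²(-9° + 23°) = 0.3127 I₀ · cos²(14°) = 0.2944 I₀.
I₃ = I₂ cos²(7° + 9°) = 0.2944 I₀ · cos²(16°) = 0.272 I₀.
That is 27.2% of the incident intensity.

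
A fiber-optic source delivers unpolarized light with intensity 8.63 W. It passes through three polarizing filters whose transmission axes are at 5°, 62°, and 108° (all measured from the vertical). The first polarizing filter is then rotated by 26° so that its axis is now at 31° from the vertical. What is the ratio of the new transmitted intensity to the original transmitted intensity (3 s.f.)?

I_new/I_old ≈ 2.48

Before rotation:
Unpolarized light through the first polarizer → I₁ = ½ I₀, now polarized at 5°.
I₂ = I₁ cos²(62° − 5°) = 0.5 I₀ · cos²(57°) = 0.1483 I₀.
I₃ = I₂ cos²(108° − 62°) = 0.1483 I₀ · cos²(46°) = 0.07157 I₀.
After rotation:
Unpolarized light through the first polarizer → I₁ = ½ I₀, now polarized at 31°.
I₂ = I₁ cos²(62° − 31°) = 0.5 I₀ · cos²(31°) = 0.3674 I₀.
I₃ = I₂ cos²(108° − 62°) = 0.3674 I₀ · cos²(46°) = 0.1773 I₀.
Ratio = 0.1773 / 0.07157 = 2.477.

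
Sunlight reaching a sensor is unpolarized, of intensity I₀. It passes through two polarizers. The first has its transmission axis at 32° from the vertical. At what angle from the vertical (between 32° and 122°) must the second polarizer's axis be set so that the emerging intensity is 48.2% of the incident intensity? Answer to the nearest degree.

θ ≈ 43°

Unpolarized light through the first polarizer → I₁ = ½ I₀, now polarized at 32°.
Need I₂/I₀ = 0.482, so cos²(θ − 32°) = 0.482 / 0.5 = 0.964.
θ − 32° = arccos(√0.964) = 10.9°, giving θ ≈ 32 + 10.9 = 42.9°.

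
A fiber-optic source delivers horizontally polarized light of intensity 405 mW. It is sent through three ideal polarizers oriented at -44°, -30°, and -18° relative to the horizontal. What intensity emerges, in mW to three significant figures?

I₁ = 405 mW · cos²(44°) = 209.6 mW.
I₂ = I₁ · cos²(14°) = 209.6 · 0.9415 = 197.3 mW.
I₃ = I₂ · cos²(12°) = 197.3 · 0.9568 = 188.8 mW.

I ≈ 189 mW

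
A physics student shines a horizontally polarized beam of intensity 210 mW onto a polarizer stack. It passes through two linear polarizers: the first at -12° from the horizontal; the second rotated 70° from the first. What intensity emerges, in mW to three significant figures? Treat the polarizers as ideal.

I ≈ 23.5 mW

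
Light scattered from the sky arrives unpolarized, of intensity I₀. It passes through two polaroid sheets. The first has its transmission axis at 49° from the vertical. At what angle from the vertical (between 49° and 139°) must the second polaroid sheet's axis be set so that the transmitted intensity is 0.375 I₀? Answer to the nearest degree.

θ ≈ 79°

Unpolarized light through the first polarizer → I₁ = ½ I₀, now polarized at 49°.
Need I₂/I₀ = 0.375, so cos²(θ − 49°) = 0.375 / 0.5 = 0.75.
θ − 49° = arccos(√0.75) = 30.0°, giving θ ≈ 49 + 30.0 = 79.0°.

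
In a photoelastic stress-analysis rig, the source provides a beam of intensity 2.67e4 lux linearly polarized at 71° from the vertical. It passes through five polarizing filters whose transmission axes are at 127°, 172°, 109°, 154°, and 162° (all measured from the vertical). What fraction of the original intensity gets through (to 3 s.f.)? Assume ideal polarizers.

I/I₀ ≈ 0.0158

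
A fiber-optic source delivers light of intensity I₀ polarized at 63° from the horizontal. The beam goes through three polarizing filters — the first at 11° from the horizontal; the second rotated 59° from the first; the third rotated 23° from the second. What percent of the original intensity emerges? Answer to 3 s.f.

≈ 8.52%

I₁ = I₀ cos²(11° − 63°) = I₀ cos²(52°) = 0.379 I₀.
I₂ = I₁ cos²(59°) = 0.379 · 0.2653 I₀ = 0.1005 I₀.
I₃ = I₂ cos²(23°) = 0.1005 · 0.8473 I₀ = 0.0852 I₀.
That is 8.52% of the incident intensity.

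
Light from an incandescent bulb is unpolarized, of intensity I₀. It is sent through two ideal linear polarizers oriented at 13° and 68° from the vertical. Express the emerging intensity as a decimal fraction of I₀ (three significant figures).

≈ 0.164 I₀

Unpolarized light through the first polarizer → I₁ = ½ I₀, now polarized at 13°.
I₂ = I₁ cos²(68° − 13°) = 0.5 I₀ · cos²(55°) = 0.1645 I₀.
Transmitted fraction = 0.1645.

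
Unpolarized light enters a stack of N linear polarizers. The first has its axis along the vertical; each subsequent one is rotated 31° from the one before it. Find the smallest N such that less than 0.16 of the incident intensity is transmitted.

First polarizer halves the unpolarized light: factor 1/2.
Each further stage multiplies by cos²(31°) = 0.7347.
After N polarizers: T = 0.5·0.7347^(N−1). Require T < 0.16 ⇒ N−1 > ln(0.16/0.5)/ln(0.7347) = 3.70, so N−1 ≥ 4 and N = 5.
Check: N=5 gives T = 0.1457 < 0.16; N=4 gives T = 0.1983.

N = 5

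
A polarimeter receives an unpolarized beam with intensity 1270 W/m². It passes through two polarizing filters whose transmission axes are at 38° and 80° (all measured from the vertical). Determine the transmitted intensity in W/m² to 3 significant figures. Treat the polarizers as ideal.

Unpolarized light through the first polarizer → I₁ = 1270 W/m²/2 = 635 W/m², polarized at 38°.
I₂ = I₁ · cos²(42°) = 635 · 0.5523 = 350.7 W/m².

I ≈ 351 W/m²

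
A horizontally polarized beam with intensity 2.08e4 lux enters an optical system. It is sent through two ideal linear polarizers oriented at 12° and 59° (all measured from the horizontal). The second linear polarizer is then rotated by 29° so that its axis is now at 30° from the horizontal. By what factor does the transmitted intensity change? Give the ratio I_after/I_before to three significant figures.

Before rotation:
By Malus's law, I₁ = I₀ cos²(12° − 0°) = I₀ cos²(12°) = 0.9568 I₀.
I₂ = I₁ cos²(59° − 12°) = 0.9568 I₀ · cos²(47°) = 0.445 I₀.
After rotation:
I₁ = I₀ cos²(12° − 0°) = I₀ cos²(12°) = 0.9568 I₀.
I₂ = I₁ cos²(30° − 12°) = 0.9568 I₀ · cos²(18°) = 0.8654 I₀.
Ratio = 0.8654 / 0.445 = 1.945.

I_new/I_old ≈ 1.94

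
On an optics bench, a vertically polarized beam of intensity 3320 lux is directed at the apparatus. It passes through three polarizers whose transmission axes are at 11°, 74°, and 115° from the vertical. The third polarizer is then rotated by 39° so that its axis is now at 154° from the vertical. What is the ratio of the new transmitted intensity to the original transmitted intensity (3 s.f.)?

Before rotation:
I₁ = I₀ cos²(11° − 0°) = I₀ cos²(11°) = 0.9636 I₀.
I₂ = I₁ cos²(74° − 11°) = 0.9636 I₀ · cos²(63°) = 0.1986 I₀.
I₃ = I₂ cos²(115° − 74°) = 0.1986 I₀ · cos²(41°) = 0.1131 I₀.
After rotation:
I₁ = I₀ cos²(11° − 0°) = I₀ cos²(11°) = 0.9636 I₀.
I₂ = I₁ cos²(74° − 11°) = 0.9636 I₀ · cos²(63°) = 0.1986 I₀.
I₃ = I₂ cos²(154° − 74°) = 0.1986 I₀ · cos²(80°) = 0.005989 I₀.
Ratio = 0.005989 / 0.1131 = 0.05294.

I_new/I_old ≈ 0.0529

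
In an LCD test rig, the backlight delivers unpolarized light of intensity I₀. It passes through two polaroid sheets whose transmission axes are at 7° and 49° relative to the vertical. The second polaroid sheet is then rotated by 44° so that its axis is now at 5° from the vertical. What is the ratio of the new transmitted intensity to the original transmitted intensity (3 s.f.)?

I_new/I_old ≈ 1.81

Before rotation:
Unpolarized light through the first polarizer → I₁ = ½ I₀, now polarized at 7°.
I₂ = I₁ cos²(49° − 7°) = 0.5 I₀ · cos²(42°) = 0.2761 I₀.
After rotation:
Unpolarized light through the first polarizer → I₁ = ½ I₀, now polarized at 7°.
I₂ = I₁ cos²(5° − 7°) = 0.5 I₀ · cos²(2°) = 0.4994 I₀.
Ratio = 0.4994 / 0.2761 = 1.809.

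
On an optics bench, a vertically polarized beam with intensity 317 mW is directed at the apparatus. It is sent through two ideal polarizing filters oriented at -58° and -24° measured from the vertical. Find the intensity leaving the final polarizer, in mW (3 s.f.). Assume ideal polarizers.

By Malus's law, I₁ = 317 mW · cos²(58°) = 89.02 mW.
I₂ = I₁ · cos²(34°) = 89.02 · 0.6873 = 61.18 mW.

I ≈ 61.2 mW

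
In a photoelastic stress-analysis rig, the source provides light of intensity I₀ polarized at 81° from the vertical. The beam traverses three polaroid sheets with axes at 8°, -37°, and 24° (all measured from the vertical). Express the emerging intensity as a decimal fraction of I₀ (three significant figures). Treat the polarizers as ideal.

By Malus's law, I₁ = I₀ cos²(8° − 81°) = I₀ cos²(73°) = 0.08548 I₀.
I₂ = I₁ cos²(-37° − 8°) = 0.08548 I₀ · cos²(45°) = 0.04274 I₀.
I₃ = I₂ cos²(24° + 37°) = 0.04274 I₀ · cos²(61°) = 0.01005 I₀.
Transmitted fraction = 0.01005.

≈ 0.0100 I₀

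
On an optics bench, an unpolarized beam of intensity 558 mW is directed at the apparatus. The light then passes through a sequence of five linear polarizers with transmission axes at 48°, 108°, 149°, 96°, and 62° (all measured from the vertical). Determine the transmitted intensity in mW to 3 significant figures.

Unpolarized light through the first polarizer → I₁ = 558 mW/2 = 279 mW, polarized at 48°.
I₂ = I₁ · cos²(60°) = 279 · 0.25 = 69.75 mW.
I₃ = I₂ · cos²(41°) = 69.75 · 0.5696 = 39.73 mW.
I₄ = I₃ · cos²(53°) = 39.73 · 0.3622 = 14.39 mW.
I₅ = I₄ · cos²(34°) = 14.39 · 0.6873 = 9.89 mW.

I ≈ 9.89 mW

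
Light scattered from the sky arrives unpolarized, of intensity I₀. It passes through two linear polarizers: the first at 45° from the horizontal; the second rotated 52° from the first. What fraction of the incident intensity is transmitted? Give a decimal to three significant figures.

Unpolarized light through the first polarizer → I₁ = ½ I₀, now polarized at 45°.
I₂ = I₁ cos²(52°) = 0.5 · 0.379 I₀ = 0.1895 I₀.
Transmitted fraction = 0.1895.

≈ 0.190 I₀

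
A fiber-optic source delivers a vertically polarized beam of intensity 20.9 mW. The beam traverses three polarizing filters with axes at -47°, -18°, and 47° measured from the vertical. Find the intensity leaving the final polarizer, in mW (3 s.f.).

I ≈ 1.33 mW

By Malus's law, I₁ = 20.9 mW · cos²(47°) = 9.721 mW.
I₂ = I₁ · cos²(29°) = 9.721 · 0.765 = 7.436 mW.
I₃ = I₂ · cos²(65°) = 7.436 · 0.1786 = 1.328 mW.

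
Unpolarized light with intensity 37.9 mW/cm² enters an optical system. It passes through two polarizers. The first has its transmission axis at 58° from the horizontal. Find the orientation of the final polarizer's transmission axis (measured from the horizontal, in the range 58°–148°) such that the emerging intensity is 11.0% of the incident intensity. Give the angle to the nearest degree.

Unpolarized light through the first polarizer → I₁ = ½ I₀, now polarized at 58°.
Need I₂/I₀ = 0.11, so cos²(θ − 58°) = 0.11 / 0.5 = 0.22.
θ − 58° = arccos(√0.22) = 62.0°, giving θ ≈ 58 + 62.0 = 120.0°.

θ ≈ 120°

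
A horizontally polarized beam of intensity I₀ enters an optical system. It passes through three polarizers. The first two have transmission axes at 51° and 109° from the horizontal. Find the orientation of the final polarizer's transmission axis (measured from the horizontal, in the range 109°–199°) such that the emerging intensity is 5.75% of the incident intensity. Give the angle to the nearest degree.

By Malus's law, I₁ = I₀ cos²(51° − 0°) = I₀ cos²(51°) = 0.396 I₀.
I₂ = I₁ cos²(109° − 51°) = 0.396 I₀ · cos²(58°) = 0.1112 I₀.
Need I₃/I₀ = 0.0575, so cos²(θ − 109°) = 0.0575 / 0.1112 = 0.517.
θ − 109° = arccos(√0.517) = 44.0°, giving θ ≈ 109 + 44.0 = 153.0°.

θ ≈ 153°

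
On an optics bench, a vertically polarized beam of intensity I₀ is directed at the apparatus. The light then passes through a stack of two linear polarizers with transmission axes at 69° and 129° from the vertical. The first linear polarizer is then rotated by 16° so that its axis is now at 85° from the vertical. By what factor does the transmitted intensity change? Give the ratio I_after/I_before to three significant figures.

I_new/I_old ≈ 0.122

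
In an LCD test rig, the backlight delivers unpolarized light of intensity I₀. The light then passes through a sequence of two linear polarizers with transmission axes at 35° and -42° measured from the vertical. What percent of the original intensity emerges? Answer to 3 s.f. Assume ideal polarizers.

≈ 2.53%

Unpolarized light through the first polarizer → I₁ = ½ I₀, now polarized at 35°.
I₂ = I₁ cos²(-42° − 35°) = 0.5 I₀ · cos²(77°) = 0.0253 I₀.
That is 2.53% of the incident intensity.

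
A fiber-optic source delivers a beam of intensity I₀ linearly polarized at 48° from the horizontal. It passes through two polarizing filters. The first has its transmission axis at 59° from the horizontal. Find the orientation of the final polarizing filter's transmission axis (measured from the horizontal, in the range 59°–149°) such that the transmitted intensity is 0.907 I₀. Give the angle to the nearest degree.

I₁ = I₀ cos²(59° − 48°) = I₀ cos²(11°) = 0.9636 I₀.
Need I₂/I₀ = 0.907, so cos²(θ − 59°) = 0.907 / 0.9636 = 0.9413.
θ − 59° = arccos(√0.9413) = 14.0°, giving θ ≈ 59 + 14.0 = 73.0°.

θ ≈ 73°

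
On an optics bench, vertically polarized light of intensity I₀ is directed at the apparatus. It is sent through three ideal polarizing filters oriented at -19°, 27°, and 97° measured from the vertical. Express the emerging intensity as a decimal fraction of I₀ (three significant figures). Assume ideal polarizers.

≈ 0.0505 I₀

By Malus's law, I₁ = I₀ cos²(-19° − 0°) = I₀ cos²(19°) = 0.894 I₀.
I₂ = I₁ cos²(27° + 19°) = 0.894 I₀ · cos²(46°) = 0.4314 I₀.
I₃ = I₂ cos²(97° − 27°) = 0.4314 I₀ · cos²(70°) = 0.05046 I₀.
Transmitted fraction = 0.05046.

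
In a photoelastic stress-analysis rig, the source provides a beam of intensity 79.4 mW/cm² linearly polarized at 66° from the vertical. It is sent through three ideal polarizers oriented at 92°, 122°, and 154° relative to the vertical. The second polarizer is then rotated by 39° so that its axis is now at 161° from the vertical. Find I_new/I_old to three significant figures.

I_new/I_old ≈ 0.235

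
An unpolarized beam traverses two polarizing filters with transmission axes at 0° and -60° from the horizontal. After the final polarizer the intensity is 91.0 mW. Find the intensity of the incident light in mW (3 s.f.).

I₀ ≈ 728 mW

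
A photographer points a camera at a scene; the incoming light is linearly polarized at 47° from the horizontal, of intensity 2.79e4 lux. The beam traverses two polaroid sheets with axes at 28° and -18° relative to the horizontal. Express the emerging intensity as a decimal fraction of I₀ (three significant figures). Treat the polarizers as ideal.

By Malus's law, I₁ = 2.79e4 lux · cos²(19°) = 2.494e+04 lux.
I₂ = I₁ · cos²(46°) = 2.494e+04 · 0.4826 = 1.204e+04 lux.
Transmitted fraction = 0.4314.

I/I₀ ≈ 0.431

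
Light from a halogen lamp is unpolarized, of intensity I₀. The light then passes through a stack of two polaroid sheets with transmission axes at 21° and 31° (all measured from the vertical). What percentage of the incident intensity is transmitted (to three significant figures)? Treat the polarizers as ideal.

Unpolarized light through the first polarizer → I₁ = ½ I₀, now polarized at 21°.
I₂ = I₁ cos²(31° − 21°) = 0.5 I₀ · cos²(10°) = 0.4849 I₀.
That is 48.49% of the incident intensity.

≈ 48.5%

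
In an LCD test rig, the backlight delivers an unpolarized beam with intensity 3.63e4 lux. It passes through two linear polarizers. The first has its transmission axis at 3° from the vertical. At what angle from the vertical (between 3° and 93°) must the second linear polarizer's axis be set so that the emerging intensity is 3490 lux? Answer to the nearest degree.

θ ≈ 67°

Unpolarized light through the first polarizer → I₁ = ½ I₀, now polarized at 3°.
Target fraction: 3490 / 3.63e4 lux = 0.09614 of I₀.
Need I₂/I₀ = 0.09614, so cos²(θ − 3°) = 0.09614 / 0.5 = 0.1923.
θ − 3° = arccos(√0.1923) = 64.0°, giving θ ≈ 3 + 64.0 = 67.0°.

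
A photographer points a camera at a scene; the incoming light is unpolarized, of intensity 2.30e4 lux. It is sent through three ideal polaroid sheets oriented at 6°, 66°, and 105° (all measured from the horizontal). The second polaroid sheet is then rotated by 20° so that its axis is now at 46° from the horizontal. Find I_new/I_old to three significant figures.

I_new/I_old ≈ 1.03

Before rotation:
Unpolarized light through the first polarizer → I₁ = ½ I₀, now polarized at 6°.
I₂ = I₁ cos²(66° − 6°) = 0.5 I₀ · cos²(60°) = 0.125 I₀.
I₃ = I₂ cos²(105° − 66°) = 0.125 I₀ · cos²(39°) = 0.07549 I₀.
After rotation:
Unpolarized light through the first polarizer → I₁ = ½ I₀, now polarized at 6°.
I₂ = I₁ cos²(46° − 6°) = 0.5 I₀ · cos²(40°) = 0.2934 I₀.
I₃ = I₂ cos²(105° − 46°) = 0.2934 I₀ · cos²(59°) = 0.07783 I₀.
Ratio = 0.07783 / 0.07549 = 1.031.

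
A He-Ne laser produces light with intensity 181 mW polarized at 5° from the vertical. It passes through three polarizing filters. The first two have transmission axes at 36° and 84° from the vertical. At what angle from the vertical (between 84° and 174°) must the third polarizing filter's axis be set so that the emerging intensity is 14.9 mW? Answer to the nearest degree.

θ ≈ 144°

By Malus's law, I₁ = I₀ cos²(36° − 5°) = I₀ cos²(31°) = 0.7347 I₀.
I₂ = I₁ cos²(84° − 36°) = 0.7347 I₀ · cos²(48°) = 0.329 I₀.
Target fraction: 14.9 / 181 mW = 0.08232 of I₀.
Need I₃/I₀ = 0.08232, so cos²(θ − 84°) = 0.08232 / 0.329 = 0.2502.
θ − 84° = arccos(√0.2502) = 60.0°, giving θ ≈ 84 + 60.0 = 144.0°.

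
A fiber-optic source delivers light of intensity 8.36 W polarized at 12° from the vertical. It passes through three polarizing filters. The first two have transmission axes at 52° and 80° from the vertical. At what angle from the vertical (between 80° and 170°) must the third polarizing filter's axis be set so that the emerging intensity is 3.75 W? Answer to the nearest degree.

θ ≈ 88°

By Malus's law, I₁ = I₀ cos²(52° − 12°) = I₀ cos²(40°) = 0.5868 I₀.
I₂ = I₁ cos²(80° − 52°) = 0.5868 I₀ · cos²(28°) = 0.4575 I₀.
Target fraction: 3.75 / 8.36 W = 0.4486 of I₀.
Need I₃/I₀ = 0.4486, so cos²(θ − 80°) = 0.4486 / 0.4575 = 0.9805.
θ − 80° = arccos(√0.9805) = 8.0°, giving θ ≈ 80 + 8.0 = 88.0°.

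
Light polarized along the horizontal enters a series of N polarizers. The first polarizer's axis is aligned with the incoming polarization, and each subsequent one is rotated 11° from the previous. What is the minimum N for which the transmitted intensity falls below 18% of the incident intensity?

First polarizer is aligned with the polarization: full transmission.
Each further stage multiplies by cos²(11°) = 0.9636.
After N polarizers: T = 0.9636^(N−1). Require T < 0.18 ⇒ N−1 > ln(0.18)/ln(0.9636) = 46.24, so N−1 ≥ 47 and N = 48.
Check: N=48 gives T = 0.175 < 0.18; N=47 gives T = 0.1816.

N = 48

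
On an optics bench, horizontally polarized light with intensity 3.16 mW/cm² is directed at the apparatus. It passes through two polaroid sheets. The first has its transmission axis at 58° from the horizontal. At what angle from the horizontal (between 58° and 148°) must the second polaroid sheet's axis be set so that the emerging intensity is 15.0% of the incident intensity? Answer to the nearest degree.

By Malus's law, I₁ = I₀ cos²(58° − 0°) = I₀ cos²(58°) = 0.2808 I₀.
Need I₂/I₀ = 0.15, so cos²(θ − 58°) = 0.15 / 0.2808 = 0.5342.
θ − 58° = arccos(√0.5342) = 43.0°, giving θ ≈ 58 + 43.0 = 101.0°.

θ ≈ 101°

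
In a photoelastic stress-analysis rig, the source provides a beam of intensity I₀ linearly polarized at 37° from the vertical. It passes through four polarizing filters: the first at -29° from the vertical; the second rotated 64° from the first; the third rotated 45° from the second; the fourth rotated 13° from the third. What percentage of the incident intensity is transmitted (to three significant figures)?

≈ 1.51%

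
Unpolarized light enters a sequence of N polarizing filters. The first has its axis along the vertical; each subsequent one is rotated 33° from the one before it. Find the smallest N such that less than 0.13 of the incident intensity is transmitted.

First polarizer halves the unpolarized light: factor 1/2.
Each further stage multiplies by cos²(33°) = 0.7034.
After N polarizers: T = 0.5·0.7034^(N−1). Require T < 0.13 ⇒ N−1 > ln(0.13/0.5)/ln(0.7034) = 3.83, so N−1 ≥ 4 and N = 5.
Check: N=5 gives T = 0.1224 < 0.13; N=4 gives T = 0.174.

N = 5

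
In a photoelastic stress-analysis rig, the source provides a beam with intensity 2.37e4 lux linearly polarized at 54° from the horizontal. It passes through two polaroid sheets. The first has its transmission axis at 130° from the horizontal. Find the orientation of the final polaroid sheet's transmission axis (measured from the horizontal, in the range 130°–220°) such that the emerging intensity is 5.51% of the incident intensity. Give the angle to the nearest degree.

θ ≈ 144°

I₁ = I₀ cos²(130° − 54°) = I₀ cos²(76°) = 0.05853 I₀.
Need I₂/I₀ = 0.0551, so cos²(θ − 130°) = 0.0551 / 0.05853 = 0.9415.
θ − 130° = arccos(√0.9415) = 14.0°, giving θ ≈ 130 + 14.0 = 144.0°.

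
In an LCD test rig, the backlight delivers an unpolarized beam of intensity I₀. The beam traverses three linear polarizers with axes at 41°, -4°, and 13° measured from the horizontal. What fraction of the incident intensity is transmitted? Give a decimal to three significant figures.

Unpolarized light through the first polarizer → I₁ = ½ I₀, now polarized at 41°.
I₂ = I₁ cos²(-4° − 41°) = 0.5 I₀ · cos²(45°) = 0.25 I₀.
I₃ = I₂ cos²(13° + 4°) = 0.25 I₀ · cos²(17°) = 0.2286 I₀.
Transmitted fraction = 0.2286.

≈ 0.229 I₀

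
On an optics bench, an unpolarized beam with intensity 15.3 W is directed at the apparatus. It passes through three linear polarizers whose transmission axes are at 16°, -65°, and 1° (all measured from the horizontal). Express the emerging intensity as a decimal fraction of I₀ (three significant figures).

Unpolarized light through the first polarizer → I₁ = 15.3 W/2 = 7.65 W, polarized at 16°.
I₂ = I₁ · cos²(81°) = 7.65 · 0.02447 = 0.1872 W.
I₃ = I₂ · cos²(66°) = 0.1872 · 0.1654 = 0.03097 W.
Transmitted fraction = 0.002024.

I/I₀ ≈ 0.00202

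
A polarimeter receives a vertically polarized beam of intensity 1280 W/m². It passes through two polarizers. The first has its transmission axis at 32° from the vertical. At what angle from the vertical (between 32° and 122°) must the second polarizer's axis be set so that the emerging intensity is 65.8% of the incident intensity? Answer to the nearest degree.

By Malus's law, I₁ = I₀ cos²(32° − 0°) = I₀ cos²(32°) = 0.7192 I₀.
Need I₂/I₀ = 0.658, so cos²(θ − 32°) = 0.658 / 0.7192 = 0.9149.
θ − 32° = arccos(√0.9149) = 17.0°, giving θ ≈ 32 + 17.0 = 49.0°.

θ ≈ 49°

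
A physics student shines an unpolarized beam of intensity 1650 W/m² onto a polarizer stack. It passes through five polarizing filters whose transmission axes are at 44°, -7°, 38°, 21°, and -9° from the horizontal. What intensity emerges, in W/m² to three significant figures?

I ≈ 112 W/m²

Unpolarized light through the first polarizer → I₁ = 1650 W/m²/2 = 825 W/m², polarized at 44°.
I₂ = I₁ · cos²(51°) = 825 · 0.396 = 326.7 W/m².
I₃ = I₂ · cos²(45°) = 326.7 · 0.5 = 163.4 W/m².
I₄ = I₃ · cos²(17°) = 163.4 · 0.9145 = 149.4 W/m².
I₅ = I₄ · cos²(30°) = 149.4 · 0.75 = 112.1 W/m².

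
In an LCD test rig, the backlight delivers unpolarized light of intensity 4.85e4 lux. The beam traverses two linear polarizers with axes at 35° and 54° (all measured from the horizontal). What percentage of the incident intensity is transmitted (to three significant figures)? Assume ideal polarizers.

≈ 44.7%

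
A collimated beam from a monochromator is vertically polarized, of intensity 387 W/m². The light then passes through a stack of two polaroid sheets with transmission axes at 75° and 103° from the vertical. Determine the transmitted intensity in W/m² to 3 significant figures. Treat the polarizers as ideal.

I₁ = 387 W/m² · cos²(75°) = 25.92 W/m².
I₂ = I₁ · cos²(28°) = 25.92 · 0.7796 = 20.21 W/m².

I ≈ 20.2 W/m²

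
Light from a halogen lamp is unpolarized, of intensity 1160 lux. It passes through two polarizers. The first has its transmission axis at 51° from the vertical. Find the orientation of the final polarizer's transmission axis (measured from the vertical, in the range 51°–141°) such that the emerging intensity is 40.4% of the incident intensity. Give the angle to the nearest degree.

θ ≈ 77°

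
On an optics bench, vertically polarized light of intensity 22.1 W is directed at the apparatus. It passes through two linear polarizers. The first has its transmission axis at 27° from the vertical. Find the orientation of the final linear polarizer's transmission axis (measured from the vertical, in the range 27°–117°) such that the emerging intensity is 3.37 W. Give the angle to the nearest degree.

θ ≈ 91°

I₁ = I₀ cos²(27° − 0°) = I₀ cos²(27°) = 0.7939 I₀.
Target fraction: 3.37 / 22.1 W = 0.1525 of I₀.
Need I₂/I₀ = 0.1525, so cos²(θ − 27°) = 0.1525 / 0.7939 = 0.1921.
θ − 27° = arccos(√0.1921) = 64.0°, giving θ ≈ 27 + 64.0 = 91.0°.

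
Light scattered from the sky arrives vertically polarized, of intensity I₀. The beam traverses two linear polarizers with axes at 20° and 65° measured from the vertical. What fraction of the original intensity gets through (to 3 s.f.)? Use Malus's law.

≈ 0.442 I₀

By Malus's law, I₁ = I₀ cos²(20° − 0°) = I₀ cos²(20°) = 0.883 I₀.
I₂ = I₁ cos²(65° − 20°) = 0.883 I₀ · cos²(45°) = 0.4415 I₀.
Transmitted fraction = 0.4415.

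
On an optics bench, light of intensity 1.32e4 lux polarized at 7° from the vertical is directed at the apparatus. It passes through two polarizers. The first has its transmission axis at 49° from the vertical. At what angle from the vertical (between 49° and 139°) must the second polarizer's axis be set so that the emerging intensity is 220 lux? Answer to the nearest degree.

θ ≈ 129°

By Malus's law, I₁ = I₀ cos²(49° − 7°) = I₀ cos²(42°) = 0.5523 I₀.
Target fraction: 220 / 1.32e4 lux = 0.01667 of I₀.
Need I₂/I₀ = 0.01667, so cos²(θ − 49°) = 0.01667 / 0.5523 = 0.03018.
θ − 49° = arccos(√0.03018) = 80.0°, giving θ ≈ 49 + 80.0 = 129.0°.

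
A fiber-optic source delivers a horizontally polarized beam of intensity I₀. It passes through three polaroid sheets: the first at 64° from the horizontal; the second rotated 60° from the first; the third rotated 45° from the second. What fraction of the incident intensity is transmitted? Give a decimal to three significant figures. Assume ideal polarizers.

≈ 0.0240 I₀

I₁ = I₀ cos²(64° − 0°) = I₀ cos²(64°) = 0.1922 I₀.
I₂ = I₁ cos²(60°) = 0.1922 · 0.25 I₀ = 0.04804 I₀.
I₃ = I₂ cos²(45°) = 0.04804 · 0.5 I₀ = 0.02402 I₀.
Transmitted fraction = 0.02402.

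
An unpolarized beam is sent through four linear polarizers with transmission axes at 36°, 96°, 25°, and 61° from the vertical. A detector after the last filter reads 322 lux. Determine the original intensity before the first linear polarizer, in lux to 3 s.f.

I₀ ≈ 3.71e4 lux

Unpolarized light through the first polarizer → I₁ = ½ I₀, now polarized at 36°.
I₂ = I₁ cos²(96° − 36°) = 0.5 I₀ · cos²(60°) = 0.125 I₀.
I₃ = I₂ cos²(25° − 96°) = 0.125 I₀ · cos²(71°) = 0.01325 I₀.
I₄ = I₃ cos²(61° − 25°) = 0.01325 I₀ · cos²(36°) = 0.008672 I₀.
So 322 lux = 0.008672 I₀, giving I₀ = 322/0.008672 = 3.713e+04 lux.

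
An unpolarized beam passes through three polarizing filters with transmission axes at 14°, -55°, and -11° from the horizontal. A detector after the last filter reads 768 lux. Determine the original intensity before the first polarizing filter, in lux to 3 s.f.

Unpolarized light through the first polarizer → I₁ = ½ I₀, now polarized at 14°.
I₂ = I₁ cos²(-55° − 14°) = 0.5 I₀ · cos²(69°) = 0.06421 I₀.
I₃ = I₂ cos²(-11° + 55°) = 0.06421 I₀ · cos²(44°) = 0.03323 I₀.
So 768 lux = 0.03323 I₀, giving I₀ = 768/0.03323 = 2.311e+04 lux.

I₀ ≈ 2.31e4 lux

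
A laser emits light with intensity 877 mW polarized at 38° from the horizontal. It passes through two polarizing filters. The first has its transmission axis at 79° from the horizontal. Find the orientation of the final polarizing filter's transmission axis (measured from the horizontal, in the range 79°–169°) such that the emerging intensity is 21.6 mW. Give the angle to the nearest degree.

θ ≈ 157°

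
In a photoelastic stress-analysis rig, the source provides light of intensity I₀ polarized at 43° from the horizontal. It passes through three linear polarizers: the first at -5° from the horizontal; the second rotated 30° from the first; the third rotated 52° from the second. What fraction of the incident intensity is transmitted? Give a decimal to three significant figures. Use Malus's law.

≈ 0.127 I₀

By Malus's law, I₁ = I₀ cos²(-5° − 43°) = I₀ cos²(48°) = 0.4477 I₀.
I₂ = I₁ cos²(30°) = 0.4477 · 0.75 I₀ = 0.3358 I₀.
I₃ = I₂ cos²(52°) = 0.3358 · 0.379 I₀ = 0.1273 I₀.
Transmitted fraction = 0.1273.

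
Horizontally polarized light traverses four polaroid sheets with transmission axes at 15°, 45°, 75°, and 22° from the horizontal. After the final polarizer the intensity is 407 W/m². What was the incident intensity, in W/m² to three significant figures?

I₀ ≈ 2140 W/m²

I₁ = I₀ cos²(15° − 0°) = I₀ cos²(15°) = 0.933 I₀.
I₂ = I₁ cos²(45° − 15°) = 0.933 I₀ · cos²(30°) = 0.6998 I₀.
I₃ = I₂ cos²(75° − 45°) = 0.6998 I₀ · cos²(30°) = 0.5248 I₀.
I₄ = I₃ cos²(22° − 75°) = 0.5248 I₀ · cos²(53°) = 0.1901 I₀.
So 407 W/m² = 0.1901 I₀, giving I₀ = 407/0.1901 = 2141 W/m².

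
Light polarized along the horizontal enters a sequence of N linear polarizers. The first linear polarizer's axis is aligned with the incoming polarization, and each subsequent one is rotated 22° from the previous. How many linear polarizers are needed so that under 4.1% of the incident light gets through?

First polarizer is aligned with the polarization: full transmission.
Each further stage multiplies by cos²(22°) = 0.8597.
After N polarizers: T = 0.8597^(N−1). Require T < 0.041 ⇒ N−1 > ln(0.041)/ln(0.8597) = 21.12, so N−1 ≥ 22 and N = 23.
Check: N=23 gives T = 0.03592 < 0.041; N=22 gives T = 0.04178.

N = 23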